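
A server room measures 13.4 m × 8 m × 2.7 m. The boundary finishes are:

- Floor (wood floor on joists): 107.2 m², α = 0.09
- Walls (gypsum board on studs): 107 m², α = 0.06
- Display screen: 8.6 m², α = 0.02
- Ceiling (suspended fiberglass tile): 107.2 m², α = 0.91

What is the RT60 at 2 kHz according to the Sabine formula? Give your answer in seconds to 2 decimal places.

0.41 sec

Summing Sᵢαᵢ: 9.648 + 6.420 + 0.172 + 97.552 → A = 113.792 sabins.
V = 13.4·8·2.7 = 289.44 m³.
RT60 = 0.161 · V / A = 0.161 × 289.44 / 113.792 = 0.41 s.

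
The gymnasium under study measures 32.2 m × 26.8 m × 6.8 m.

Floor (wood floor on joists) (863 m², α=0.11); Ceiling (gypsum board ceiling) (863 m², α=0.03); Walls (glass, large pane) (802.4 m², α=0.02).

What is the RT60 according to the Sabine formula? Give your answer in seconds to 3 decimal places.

Total absorption A = 863·0.11 + 863·0.03 + 802.4·0.02
  = 94.930 + 25.890 + 16.048 = 136.868 m² sabins.
V = 32.2·26.8·6.8 = 5868.128 m³.
RT60 = 0.161 · V / A = 0.161 × 5868.128 / 136.868 = 6.903 s.

6.903 s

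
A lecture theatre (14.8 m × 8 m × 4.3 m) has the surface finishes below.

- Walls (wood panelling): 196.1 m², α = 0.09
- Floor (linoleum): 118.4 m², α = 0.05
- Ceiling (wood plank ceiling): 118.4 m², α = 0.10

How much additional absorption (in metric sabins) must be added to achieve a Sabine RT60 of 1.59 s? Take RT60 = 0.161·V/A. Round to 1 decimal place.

16.1 sabins

Summing Sᵢαᵢ: 17.649 + 5.920 + 11.840 → A₁ = 35.409 sabins.
Target A₂ = 0.161·509.12/1.59 = 51.552 sabins (V = 509.12 m³).
Additional absorption ΔA = 51.552 − 35.409 = 16.1 sabins.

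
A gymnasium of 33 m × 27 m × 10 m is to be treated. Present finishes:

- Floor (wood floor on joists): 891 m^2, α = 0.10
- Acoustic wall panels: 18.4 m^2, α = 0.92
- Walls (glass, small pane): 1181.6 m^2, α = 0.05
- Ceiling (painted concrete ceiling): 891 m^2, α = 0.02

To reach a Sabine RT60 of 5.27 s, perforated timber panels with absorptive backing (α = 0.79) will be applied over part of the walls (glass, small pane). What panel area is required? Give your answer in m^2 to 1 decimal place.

120.6

A₁ = Σ Sᵢαᵢ = 891·0.10 + 18.4·0.92 + 1181.6·0.05 + 891·0.02 = 182.928 sabins.
Required A₂ = 0.161·8910/5.27 = 272.203 sabins.
ΔA needed = 272.203 − 182.928 = 89.275 sabins.
Each m^2 of panel replacing the walls (glass, small pane) adds (0.79 − 0.05) = 0.74 sabins.
Area = ΔA/Δα = 89.275/0.74 = 120.6 m^2.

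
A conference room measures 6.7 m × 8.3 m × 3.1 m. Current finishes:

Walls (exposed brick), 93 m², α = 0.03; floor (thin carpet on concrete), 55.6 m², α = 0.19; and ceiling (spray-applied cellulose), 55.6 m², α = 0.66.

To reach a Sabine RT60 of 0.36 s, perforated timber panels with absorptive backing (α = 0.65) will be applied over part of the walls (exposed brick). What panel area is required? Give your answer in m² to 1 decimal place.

Equivalent absorption area: A₁ = 93*0.03 + 55.6*0.19 + 55.6*0.66 = 50.050 m².
Required A₂ = 0.161·172.391/0.36 = 77.097 sabins.
ΔA needed = 77.097 − 50.050 = 27.047 sabins.
Each m² of panel replacing the walls (exposed brick) adds (0.65 − 0.03) = 0.62 sabins.
Panel area = 27.047 / 0.62 = 43.6 m².

43.6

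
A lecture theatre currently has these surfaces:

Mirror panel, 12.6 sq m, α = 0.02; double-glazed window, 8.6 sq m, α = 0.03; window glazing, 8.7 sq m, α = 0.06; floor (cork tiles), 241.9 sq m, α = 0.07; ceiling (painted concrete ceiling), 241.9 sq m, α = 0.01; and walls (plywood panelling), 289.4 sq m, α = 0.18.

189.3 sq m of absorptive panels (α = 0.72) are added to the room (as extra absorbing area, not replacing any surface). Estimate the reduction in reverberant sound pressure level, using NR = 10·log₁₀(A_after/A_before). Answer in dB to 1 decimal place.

Summing Sᵢαᵢ: 0.252 + 0.258 + 0.522 + 16.933 + 2.419 + 52.092 → A_before = 72.476 sabins.
Added absorption = 189.3 × 0.72 = 136.296 sabins.
New total A_after = 208.772 sabins.
Reduction = 10 log₁₀(A_after/A_before) = 10 log₁₀(2.8806) = 4.6 dB.

4.6 dB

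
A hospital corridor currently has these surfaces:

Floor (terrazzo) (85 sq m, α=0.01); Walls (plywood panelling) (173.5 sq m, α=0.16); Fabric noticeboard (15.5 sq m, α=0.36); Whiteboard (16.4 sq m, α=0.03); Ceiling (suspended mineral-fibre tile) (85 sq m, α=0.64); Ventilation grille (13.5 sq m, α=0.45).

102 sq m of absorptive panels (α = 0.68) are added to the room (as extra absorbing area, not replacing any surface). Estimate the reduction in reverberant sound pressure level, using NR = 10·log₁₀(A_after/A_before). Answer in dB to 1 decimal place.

Equivalent absorption area: A_before = 85*0.01 + 173.5*0.16 + 15.5*0.36 + 16.4*0.03 + 85*0.64 + 13.5*0.45 = 95.157 sq m.
Treatment contributes 102·0.68 = 69.360 sabins.
New total A_after = 164.517 sabins.
NR = 10·log₁₀(164.517/95.157) = 2.4 dB.

2.4 dB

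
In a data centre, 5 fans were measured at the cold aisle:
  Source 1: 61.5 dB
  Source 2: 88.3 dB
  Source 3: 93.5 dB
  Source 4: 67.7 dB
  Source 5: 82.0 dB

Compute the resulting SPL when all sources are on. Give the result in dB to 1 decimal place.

Sum in the linear (power) domain: Σ 10^(Lᵢ/10) = 10^(61.5/10) + 10^(88.3/10) + 10^(93.5/10) + 10^(67.7/10) + 10^(82.0/10) = 3.081e+09.
Combined level = 10 log₁₀(3.081e+09) = 94.9 dB.

94.9 dB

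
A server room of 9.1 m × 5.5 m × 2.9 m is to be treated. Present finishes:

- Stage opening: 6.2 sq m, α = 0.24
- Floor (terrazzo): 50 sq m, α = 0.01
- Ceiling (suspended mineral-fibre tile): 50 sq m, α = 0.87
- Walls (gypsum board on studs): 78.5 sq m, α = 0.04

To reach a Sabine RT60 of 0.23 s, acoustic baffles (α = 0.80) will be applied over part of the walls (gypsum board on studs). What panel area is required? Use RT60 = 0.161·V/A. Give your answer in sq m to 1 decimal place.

Summing Sᵢαᵢ: 1.488 + 0.500 + 43.500 + 3.140 → A₁ = 48.628 sabins.
Required A₂ = 0.161·145.145/0.23 = 101.602 sabins.
Absorption to add: 101.602 − 48.628 = 52.974 sabins.
Each sq m of panel replacing the walls (gypsum board on studs) adds (0.80 − 0.04) = 0.76 sabins.
Panel area = 52.974 / 0.76 = 69.7 sq m.

69.7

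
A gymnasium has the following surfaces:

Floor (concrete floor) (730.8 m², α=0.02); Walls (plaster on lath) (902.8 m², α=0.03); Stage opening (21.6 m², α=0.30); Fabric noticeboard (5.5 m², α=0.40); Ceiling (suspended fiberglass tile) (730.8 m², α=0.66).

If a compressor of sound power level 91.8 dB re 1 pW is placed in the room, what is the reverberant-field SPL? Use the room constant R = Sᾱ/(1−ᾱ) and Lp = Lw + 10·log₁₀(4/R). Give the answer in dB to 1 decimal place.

Σ(Sᵢαᵢ) = 730.8×0.02 + 902.8×0.03 + 21.6×0.30 + 5.5×0.40 + 730.8×0.66 = 532.708; total area S = 2391.5 m².
ᾱ = 532.708/2391.5 = 0.2228; R = Sᾱ/(1−ᾱ) = 532.708/(1−0.2228) = 685.419 m².
Lp = 91.8 + 10·log₁₀(4/685.419) = 91.8 + (-22.34) = 69.5 dB.

69.5 dB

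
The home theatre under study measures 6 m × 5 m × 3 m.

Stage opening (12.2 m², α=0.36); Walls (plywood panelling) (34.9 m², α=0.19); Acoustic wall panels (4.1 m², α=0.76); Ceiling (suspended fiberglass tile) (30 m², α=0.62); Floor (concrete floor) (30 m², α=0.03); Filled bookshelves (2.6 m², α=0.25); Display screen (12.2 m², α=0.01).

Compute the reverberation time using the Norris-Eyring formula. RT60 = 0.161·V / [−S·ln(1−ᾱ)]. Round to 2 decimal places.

Total surface area S = 12.2 + 34.9 + 4.1 + 30 + 30 + 2.6 + 12.2 = 126.0 m².
Σ(Sᵢαᵢ) = 12.2×0.36 + 34.9×0.19 + 4.1×0.76 + 30×0.62 + 30×0.03 + 2.6×0.25 + 12.2×0.01 = 34.411.
ᾱ = 34.411 / 126.0 = 0.2731.
Eyring denominator: −S ln(1−ᾱ) = 40.190.
V = 6 × 5 × 3 = 90 m³.
T = 0.161·V/[−S·ln(1−ᾱ)] = 0.161·90/40.190 = 0.36 s.

0.36 seconds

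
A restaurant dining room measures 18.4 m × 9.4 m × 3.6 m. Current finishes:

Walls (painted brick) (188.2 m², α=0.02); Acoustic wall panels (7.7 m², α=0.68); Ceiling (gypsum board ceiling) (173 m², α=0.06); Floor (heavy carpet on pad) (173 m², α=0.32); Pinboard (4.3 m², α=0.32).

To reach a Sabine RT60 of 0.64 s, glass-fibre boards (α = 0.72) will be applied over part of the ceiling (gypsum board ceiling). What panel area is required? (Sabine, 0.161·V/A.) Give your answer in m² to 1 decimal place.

122.0

Equivalent absorption area: A₁ = 188.2*0.02 + 7.7*0.68 + 173*0.06 + 173*0.32 + 4.3*0.32 = 76.116 m².
Required A₂ = 0.161·622.656/0.64 = 156.637 sabins.
ΔA needed = 156.637 − 76.116 = 80.521 sabins.
Net gain per m²: Δα = 0.72 − 0.06 = 0.66.
Area = ΔA/Δα = 80.521/0.66 = 122.0 m².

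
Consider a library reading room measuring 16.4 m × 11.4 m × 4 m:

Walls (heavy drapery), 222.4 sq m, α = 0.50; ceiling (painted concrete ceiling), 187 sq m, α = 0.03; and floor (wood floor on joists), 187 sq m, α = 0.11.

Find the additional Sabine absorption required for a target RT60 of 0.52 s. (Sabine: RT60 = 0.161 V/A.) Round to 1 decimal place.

94.2 sabins

A₁ = Σ Sᵢαᵢ = 222.4×0.50 + 187×0.03 + 187×0.11 = 137.380 sabins.
For T = 0.52 s, need A₂ = 0.161·V/T = 0.161·747.84/0.52 = 231.543 sabins.
Shortfall: 231.543 − 137.380 = 94.2 sabins.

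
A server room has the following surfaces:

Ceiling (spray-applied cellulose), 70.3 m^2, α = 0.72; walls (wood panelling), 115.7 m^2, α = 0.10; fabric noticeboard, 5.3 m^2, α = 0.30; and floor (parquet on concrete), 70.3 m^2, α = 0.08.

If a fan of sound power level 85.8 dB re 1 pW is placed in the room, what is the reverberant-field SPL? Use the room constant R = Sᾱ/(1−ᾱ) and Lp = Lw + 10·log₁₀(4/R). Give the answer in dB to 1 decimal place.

72.1 dB

Σ(Sᵢαᵢ) = 70.3·0.72 + 115.7·0.10 + 5.3·0.30 + 70.3·0.08 = 69.400; total area S = 261.6 m^2.
ᾱ = 69.400/261.6 = 0.2653; R = Sᾱ/(1−ᾱ) = 69.400/(1−0.2653) = 94.460 m^2.
Lp = 85.8 + 10·log₁₀(4/94.460) = 85.8 + (-13.73) = 72.1 dB.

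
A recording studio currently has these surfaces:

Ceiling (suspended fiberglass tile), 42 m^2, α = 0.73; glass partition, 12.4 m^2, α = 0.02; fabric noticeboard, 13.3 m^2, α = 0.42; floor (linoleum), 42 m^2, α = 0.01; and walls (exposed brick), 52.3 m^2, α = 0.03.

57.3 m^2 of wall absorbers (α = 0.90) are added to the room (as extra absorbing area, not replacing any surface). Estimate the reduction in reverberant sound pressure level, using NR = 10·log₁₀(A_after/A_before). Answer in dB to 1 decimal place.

Equivalent absorption area: A_before = 42·0.73 + 12.4·0.02 + 13.3·0.42 + 42·0.01 + 52.3·0.03 = 38.483 m^2.
Treatment contributes 57.3·0.90 = 51.570 sabins.
A_after = 38.483 + 51.570 = 90.053 sabins.
Reduction = 10 log₁₀(A_after/A_before) = 10 log₁₀(2.3401) = 3.7 dB.

3.7 dB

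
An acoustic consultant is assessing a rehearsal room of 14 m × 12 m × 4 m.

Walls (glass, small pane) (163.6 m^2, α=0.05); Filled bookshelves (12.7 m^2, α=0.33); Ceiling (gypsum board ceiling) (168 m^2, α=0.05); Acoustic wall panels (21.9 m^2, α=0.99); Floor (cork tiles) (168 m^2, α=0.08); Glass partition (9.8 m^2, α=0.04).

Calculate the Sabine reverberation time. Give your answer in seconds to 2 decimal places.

1.92 seconds

Equivalent absorption area: A = 163.6*0.05 + 12.7*0.33 + 168*0.05 + 21.9*0.99 + 168*0.08 + 9.8*0.04 = 56.284 m^2.
Room volume: 672 m³.
Sabine: RT60 = 0.161 × 672 / 56.284 = 1.92 s.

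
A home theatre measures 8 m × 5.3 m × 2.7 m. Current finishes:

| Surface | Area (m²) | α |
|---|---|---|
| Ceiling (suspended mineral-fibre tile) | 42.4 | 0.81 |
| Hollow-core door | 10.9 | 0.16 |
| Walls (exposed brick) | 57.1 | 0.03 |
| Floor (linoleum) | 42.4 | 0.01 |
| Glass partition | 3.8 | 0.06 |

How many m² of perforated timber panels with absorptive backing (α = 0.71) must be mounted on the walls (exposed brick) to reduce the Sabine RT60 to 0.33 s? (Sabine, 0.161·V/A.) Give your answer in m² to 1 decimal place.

25.6

A₁ = Σ Sᵢαᵢ = 42.4×0.81 + 10.9×0.16 + 57.1×0.03 + 42.4×0.01 + 3.8×0.06 = 38.453 sabins.
Required A₂ = 0.161·114.48/0.33 = 55.852 sabins.
ΔA needed = 55.852 − 38.453 = 17.399 sabins.
Each m² of panel replacing the walls (exposed brick) adds (0.71 − 0.03) = 0.68 sabins.
Area = ΔA/Δα = 17.399/0.68 = 25.6 m².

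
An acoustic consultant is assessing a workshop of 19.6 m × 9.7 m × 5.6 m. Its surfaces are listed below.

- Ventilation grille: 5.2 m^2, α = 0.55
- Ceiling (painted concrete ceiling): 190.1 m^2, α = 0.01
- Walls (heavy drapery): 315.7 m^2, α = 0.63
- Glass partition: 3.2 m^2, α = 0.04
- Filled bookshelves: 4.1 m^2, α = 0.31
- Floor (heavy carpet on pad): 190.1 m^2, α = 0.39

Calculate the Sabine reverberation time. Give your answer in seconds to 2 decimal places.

A = Σ Sᵢαᵢ = 5.2×0.55 + 190.1×0.01 + 315.7×0.63 + 3.2×0.04 + 4.1×0.31 + 190.1×0.39 = 279.190 sabins.
Volume V = 19.6 × 9.7 × 5.6 = 1064.672 m³.
RT60 = 0.161 · V / A = 0.161 × 1064.672 / 279.190 = 0.61 s.

0.61 seconds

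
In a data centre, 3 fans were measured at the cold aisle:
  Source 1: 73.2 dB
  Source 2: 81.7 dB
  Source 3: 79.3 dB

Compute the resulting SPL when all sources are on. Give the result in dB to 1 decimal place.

84.0 dB

Σ 10^(Lᵢ/10) = 2.539e+08.
L_total = 10·log₁₀(2.539e+08) = 84.0 dB.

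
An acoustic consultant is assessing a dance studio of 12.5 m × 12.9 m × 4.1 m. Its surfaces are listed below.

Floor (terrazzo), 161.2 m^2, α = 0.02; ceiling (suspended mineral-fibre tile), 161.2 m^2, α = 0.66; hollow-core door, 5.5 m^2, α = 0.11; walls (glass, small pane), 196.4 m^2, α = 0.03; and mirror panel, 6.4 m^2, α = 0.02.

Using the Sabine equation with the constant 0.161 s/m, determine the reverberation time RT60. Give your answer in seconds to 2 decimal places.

0.92 sec

A = Σ Sᵢαᵢ = 161.2*0.02 + 161.2*0.66 + 5.5*0.11 + 196.4*0.03 + 6.4*0.02 = 116.241 sabins.
V = 12.5·12.9·4.1 = 661.125 m³.
Sabine: RT60 = 0.161 × 661.125 / 116.241 = 0.92 s.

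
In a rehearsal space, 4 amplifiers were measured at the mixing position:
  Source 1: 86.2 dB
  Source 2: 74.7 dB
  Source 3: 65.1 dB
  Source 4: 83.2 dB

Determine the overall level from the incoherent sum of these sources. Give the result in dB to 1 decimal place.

Sum in the linear (power) domain: Σ 10^(Lᵢ/10) = 10^(86.2/10) + 10^(74.7/10) + 10^(65.1/10) + 10^(83.2/10) = 6.585e+08.
Back to dB: 10·log₁₀ Σ = 88.2 dB.

88.2 dB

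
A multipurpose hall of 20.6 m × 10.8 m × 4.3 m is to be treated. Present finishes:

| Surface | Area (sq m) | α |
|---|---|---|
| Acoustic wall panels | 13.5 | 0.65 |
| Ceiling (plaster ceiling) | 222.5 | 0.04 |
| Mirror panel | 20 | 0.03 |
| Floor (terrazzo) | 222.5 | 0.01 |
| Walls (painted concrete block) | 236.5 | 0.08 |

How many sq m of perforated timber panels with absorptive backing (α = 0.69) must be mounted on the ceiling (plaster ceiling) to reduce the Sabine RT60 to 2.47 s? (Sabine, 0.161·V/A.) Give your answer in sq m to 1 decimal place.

Summing Sᵢαᵢ: 8.775 + 8.900 + 0.600 + 2.225 + 18.920 → A₁ = 39.420 sabins.
Required A₂ = 0.161·956.664/2.47 = 62.357 sabins.
ΔA needed = 62.357 − 39.420 = 22.937 sabins.
Net gain per sq m: Δα = 0.69 − 0.04 = 0.65.
Panel area = 22.937 / 0.65 = 35.3 sq m.

35.3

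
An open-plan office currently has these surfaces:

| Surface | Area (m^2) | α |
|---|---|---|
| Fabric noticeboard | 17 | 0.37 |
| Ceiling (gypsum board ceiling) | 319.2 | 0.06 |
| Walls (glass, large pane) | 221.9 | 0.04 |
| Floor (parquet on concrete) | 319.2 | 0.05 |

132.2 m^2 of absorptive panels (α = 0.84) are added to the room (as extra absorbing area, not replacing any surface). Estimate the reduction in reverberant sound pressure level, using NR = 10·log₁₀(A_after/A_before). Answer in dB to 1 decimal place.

5.1 dB

Summing Sᵢαᵢ: 6.290 + 19.152 + 8.876 + 15.960 → A_before = 50.278 sabins.
Treatment contributes 132.2·0.84 = 111.048 sabins.
New total A_after = 161.326 sabins.
Reduction = 10 log₁₀(A_after/A_before) = 10 log₁₀(3.2087) = 5.1 dB.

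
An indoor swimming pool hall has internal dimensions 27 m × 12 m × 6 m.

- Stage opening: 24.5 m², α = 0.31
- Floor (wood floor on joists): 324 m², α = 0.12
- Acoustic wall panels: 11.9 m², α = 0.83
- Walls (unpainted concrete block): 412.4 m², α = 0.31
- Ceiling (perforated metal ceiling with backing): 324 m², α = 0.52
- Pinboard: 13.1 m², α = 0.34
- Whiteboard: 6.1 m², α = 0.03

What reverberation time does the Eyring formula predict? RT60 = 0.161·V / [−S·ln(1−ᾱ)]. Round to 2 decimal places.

0.73 sec

S = Σ Sᵢ = 1116.0 m².
Σ(Sᵢαᵢ) = 24.5×0.31 + 324×0.12 + 11.9×0.83 + 412.4×0.31 + 324×0.52 + 13.1×0.34 + 6.1×0.03 = 357.313.
Mean coefficient ᾱ = A/S = 0.3202.
−S·ln(1−ᾱ) = −1116.0 × ln(1 − 0.3202) = 430.728.
V = 27 × 12 × 6 = 1944 m³.
T = 0.161·V/[−S·ln(1−ᾱ)] = 0.161·1944/430.728 = 0.73 s.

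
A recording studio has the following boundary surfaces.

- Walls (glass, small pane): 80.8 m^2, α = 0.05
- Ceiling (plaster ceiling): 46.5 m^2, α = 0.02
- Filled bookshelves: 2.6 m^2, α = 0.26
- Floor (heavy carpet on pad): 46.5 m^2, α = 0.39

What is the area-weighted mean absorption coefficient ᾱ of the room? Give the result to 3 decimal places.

S = Σ Sᵢ = 80.8 + 46.5 + 2.6 + 46.5 = 176.4 m^2.
Weighted sum Σ Sα = 23.781.
ᾱ = 23.781 / 176.4 = 0.135.

0.135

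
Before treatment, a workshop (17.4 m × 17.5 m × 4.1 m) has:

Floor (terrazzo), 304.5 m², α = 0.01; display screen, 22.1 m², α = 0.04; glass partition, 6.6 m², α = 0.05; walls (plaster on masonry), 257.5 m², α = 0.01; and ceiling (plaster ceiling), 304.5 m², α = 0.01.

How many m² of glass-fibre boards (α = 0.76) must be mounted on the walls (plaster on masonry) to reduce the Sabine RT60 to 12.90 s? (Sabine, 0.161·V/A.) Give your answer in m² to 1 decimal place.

A₁ = Σ Sᵢαᵢ = 304.5×0.01 + 22.1×0.04 + 6.6×0.05 + 257.5×0.01 + 304.5×0.01 = 9.879 sabins.
Required A₂ = 0.161·1248.45/12.90 = 15.581 sabins.
ΔA needed = 15.581 − 9.879 = 5.702 sabins.
Each m² of panel replacing the walls (plaster on masonry) adds (0.76 − 0.01) = 0.75 sabins.
Area = ΔA/Δα = 5.702/0.75 = 7.6 m².

7.6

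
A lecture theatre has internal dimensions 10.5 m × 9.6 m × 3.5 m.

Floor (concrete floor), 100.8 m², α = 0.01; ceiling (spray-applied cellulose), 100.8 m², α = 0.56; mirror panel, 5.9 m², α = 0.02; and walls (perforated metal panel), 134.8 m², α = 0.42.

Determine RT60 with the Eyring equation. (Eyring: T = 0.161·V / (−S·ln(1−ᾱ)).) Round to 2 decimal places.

Total surface area S = 100.8 + 100.8 + 5.9 + 134.8 = 342.3 m².
Absorption A = 100.8·0.01 + 100.8·0.56 + 5.9·0.02 + 134.8·0.42 = 114.190 sabins.
ᾱ = 114.190 / 342.3 = 0.3336.
−S·ln(1−ᾱ) = −342.3 × ln(1 − 0.3336) = 138.928.
V = 10.5 × 9.6 × 3.5 = 352.8 m³.
RT60 = 0.161 × 352.8 / 138.928 = 0.41 s.

0.41 s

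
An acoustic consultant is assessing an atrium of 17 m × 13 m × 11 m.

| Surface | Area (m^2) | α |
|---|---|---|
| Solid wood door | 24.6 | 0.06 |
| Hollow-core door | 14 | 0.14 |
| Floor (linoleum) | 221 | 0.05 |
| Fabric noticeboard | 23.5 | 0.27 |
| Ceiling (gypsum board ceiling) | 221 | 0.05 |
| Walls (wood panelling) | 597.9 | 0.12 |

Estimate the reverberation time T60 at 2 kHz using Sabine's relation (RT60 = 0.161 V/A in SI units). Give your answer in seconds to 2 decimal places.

3.78 s

A = Σ Sᵢαᵢ = 24.6*0.06 + 14*0.14 + 221*0.05 + 23.5*0.27 + 221*0.05 + 597.9*0.12 = 103.629 sabins.
Room volume: 2431 m³.
RT60 = 0.161 · V / A = 0.161 × 2431 / 103.629 = 3.78 s.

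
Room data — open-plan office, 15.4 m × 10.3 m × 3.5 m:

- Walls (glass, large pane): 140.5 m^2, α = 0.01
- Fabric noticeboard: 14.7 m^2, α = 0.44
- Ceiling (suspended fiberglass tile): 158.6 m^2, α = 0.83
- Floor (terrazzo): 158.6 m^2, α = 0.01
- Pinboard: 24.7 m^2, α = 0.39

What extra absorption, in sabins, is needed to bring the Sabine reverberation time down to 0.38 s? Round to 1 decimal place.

84.5 sabins

Equivalent absorption area: A₁ = 140.5·0.01 + 14.7·0.44 + 158.6·0.83 + 158.6·0.01 + 24.7·0.39 = 150.730 m^2.
Target A₂ = 0.161·555.17/0.38 = 235.217 sabins (V = 555.17 m³).
Shortfall: 235.217 − 150.730 = 84.5 sabins.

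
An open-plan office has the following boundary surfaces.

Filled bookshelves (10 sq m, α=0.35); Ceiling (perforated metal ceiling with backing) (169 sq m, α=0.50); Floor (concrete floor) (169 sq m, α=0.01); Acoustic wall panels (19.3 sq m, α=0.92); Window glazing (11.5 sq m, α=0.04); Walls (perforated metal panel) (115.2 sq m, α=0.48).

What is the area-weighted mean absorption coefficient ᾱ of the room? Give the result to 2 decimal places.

Total surface area S = 494.0 sq m.
Weighted sum Σ Sα = 163.202.
ᾱ = A/S = 0.33.

0.33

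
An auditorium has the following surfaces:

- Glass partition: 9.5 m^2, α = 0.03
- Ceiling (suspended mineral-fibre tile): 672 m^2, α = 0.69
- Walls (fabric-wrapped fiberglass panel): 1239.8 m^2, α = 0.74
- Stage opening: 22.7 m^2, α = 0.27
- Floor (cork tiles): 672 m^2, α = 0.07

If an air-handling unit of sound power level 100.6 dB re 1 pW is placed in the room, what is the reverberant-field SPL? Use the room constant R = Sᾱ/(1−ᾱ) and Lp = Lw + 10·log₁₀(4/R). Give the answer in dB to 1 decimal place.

71.6 dB

Σ(Sᵢαᵢ) = 9.5·0.03 + 672·0.69 + 1239.8·0.74 + 22.7·0.27 + 672·0.07 = 1434.586; total area S = 2616.0 m^2.
ᾱ = 1434.586/2616.0 = 0.5484; R = Sᾱ/(1−ᾱ) = 1434.586/(1−0.5484) = 3176.674 m^2.
Lp = Lw + 10 log₁₀(4/R) = 100.6 -29.00 = 71.6 dB.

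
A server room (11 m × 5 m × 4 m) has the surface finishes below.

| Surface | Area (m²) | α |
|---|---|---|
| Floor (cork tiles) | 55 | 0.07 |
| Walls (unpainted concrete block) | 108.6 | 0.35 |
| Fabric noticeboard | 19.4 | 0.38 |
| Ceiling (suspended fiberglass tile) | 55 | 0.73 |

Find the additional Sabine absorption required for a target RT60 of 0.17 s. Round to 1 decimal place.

119.0 sabins

Total absorption A₁ = 55·0.07 + 108.6·0.35 + 19.4·0.38 + 55·0.73
  = 3.850 + 38.010 + 7.372 + 40.150 = 89.382 m² sabins.
For T = 0.17 s, need A₂ = 0.161·V/T = 0.161·220/0.17 = 208.353 sabins.
Additional absorption ΔA = 208.353 − 89.382 = 119.0 sabins.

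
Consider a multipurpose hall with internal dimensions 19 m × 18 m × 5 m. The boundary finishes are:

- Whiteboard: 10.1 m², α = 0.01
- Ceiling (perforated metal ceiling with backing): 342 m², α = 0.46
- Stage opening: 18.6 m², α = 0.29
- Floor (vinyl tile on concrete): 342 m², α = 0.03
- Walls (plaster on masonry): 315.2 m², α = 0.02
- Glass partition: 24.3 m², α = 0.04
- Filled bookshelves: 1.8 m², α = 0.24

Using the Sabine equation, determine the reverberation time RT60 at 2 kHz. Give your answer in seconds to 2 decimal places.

1.52 s

Summing Sᵢαᵢ: 0.101 + 157.320 + 5.394 + 10.260 + 6.304 + 0.972 + 0.432 → A = 180.783 sabins.
Room volume: 1710 m³.
Sabine: RT60 = 0.161 × 1710 / 180.783 = 1.52 s.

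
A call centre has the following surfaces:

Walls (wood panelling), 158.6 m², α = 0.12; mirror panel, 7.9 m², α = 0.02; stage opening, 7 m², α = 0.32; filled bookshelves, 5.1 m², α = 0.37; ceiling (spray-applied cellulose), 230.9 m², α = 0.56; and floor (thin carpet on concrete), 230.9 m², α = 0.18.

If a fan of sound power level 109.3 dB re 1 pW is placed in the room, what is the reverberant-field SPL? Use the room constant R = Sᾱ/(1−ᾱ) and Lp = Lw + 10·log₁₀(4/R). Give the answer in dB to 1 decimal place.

A = 194.183 sabins; S = 640.4 m².
ᾱ = 0.3032, so room constant R = A/(1−ᾱ) = 278.678 m².
Lp = 109.3 + 10·log₁₀(4/278.678) = 109.3 + (-18.43) = 90.9 dB.

90.9 dB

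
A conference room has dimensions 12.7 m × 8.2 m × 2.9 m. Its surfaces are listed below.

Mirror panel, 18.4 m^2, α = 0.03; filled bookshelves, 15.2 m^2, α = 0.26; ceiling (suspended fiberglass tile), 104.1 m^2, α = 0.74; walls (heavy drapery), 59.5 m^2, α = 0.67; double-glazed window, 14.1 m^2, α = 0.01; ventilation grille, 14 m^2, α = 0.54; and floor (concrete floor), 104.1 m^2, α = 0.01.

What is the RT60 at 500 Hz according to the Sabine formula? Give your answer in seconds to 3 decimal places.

0.374 sec

Total absorption A = 18.4×0.03 + 15.2×0.26 + 104.1×0.74 + 59.5×0.67 + 14.1×0.01 + 14×0.54 + 104.1×0.01
  = 0.552 + 3.952 + 77.034 + 39.865 + 0.141 + 7.560 + 1.041 = 130.145 m^2 sabins.
V = 12.7·8.2·2.9 = 302.006 m³.
RT60 = 0.161 · V / A = 0.161 × 302.006 / 130.145 = 0.374 s.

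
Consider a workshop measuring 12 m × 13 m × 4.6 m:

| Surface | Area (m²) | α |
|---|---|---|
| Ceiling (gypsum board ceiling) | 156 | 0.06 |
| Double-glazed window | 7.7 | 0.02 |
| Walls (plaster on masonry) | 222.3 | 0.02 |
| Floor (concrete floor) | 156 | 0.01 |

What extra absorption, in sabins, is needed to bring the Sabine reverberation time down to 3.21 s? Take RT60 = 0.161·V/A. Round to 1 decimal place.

20.5 sabins

Equivalent absorption area: A₁ = 156×0.06 + 7.7×0.02 + 222.3×0.02 + 156×0.01 = 15.520 m².
V = 717.6 m³. Required absorption A₂ = 0.161 × 717.6 / 3.21 = 35.992 sabins.
Additional absorption ΔA = 35.992 − 15.520 = 20.5 sabins.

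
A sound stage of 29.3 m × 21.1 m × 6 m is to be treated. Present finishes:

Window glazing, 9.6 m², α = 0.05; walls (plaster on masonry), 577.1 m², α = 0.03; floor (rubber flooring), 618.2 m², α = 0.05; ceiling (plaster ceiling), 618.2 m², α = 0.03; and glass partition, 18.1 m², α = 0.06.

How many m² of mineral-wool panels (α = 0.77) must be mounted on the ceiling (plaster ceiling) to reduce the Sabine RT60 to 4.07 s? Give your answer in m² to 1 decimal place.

105.9

Equivalent absorption area: A₁ = 9.6·0.05 + 577.1·0.03 + 618.2·0.05 + 618.2·0.03 + 18.1·0.06 = 68.335 m².
Required A₂ = 0.161·3709.38/4.07 = 146.735 sabins.
ΔA needed = 146.735 − 68.335 = 78.400 sabins.
Net gain per m²: Δα = 0.77 − 0.03 = 0.74.
Area = ΔA/Δα = 78.400/0.74 = 105.9 m².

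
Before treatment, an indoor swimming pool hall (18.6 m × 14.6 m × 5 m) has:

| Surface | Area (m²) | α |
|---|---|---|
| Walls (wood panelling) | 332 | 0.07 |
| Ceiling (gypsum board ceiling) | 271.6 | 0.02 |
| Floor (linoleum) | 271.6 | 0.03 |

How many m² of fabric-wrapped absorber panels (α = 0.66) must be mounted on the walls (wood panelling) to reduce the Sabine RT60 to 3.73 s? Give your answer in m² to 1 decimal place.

Summing Sᵢαᵢ: 23.240 + 5.432 + 8.148 → A₁ = 36.820 sabins.
V = 1357.8 m³. Target absorption A₂ = 0.161 × 1357.8 / 3.73 = 58.607 sabins.
ΔA needed = 58.607 − 36.820 = 21.787 sabins.
Net gain per m²: Δα = 0.66 − 0.07 = 0.59.
Area = ΔA/Δα = 21.787/0.59 = 36.9 m².

36.9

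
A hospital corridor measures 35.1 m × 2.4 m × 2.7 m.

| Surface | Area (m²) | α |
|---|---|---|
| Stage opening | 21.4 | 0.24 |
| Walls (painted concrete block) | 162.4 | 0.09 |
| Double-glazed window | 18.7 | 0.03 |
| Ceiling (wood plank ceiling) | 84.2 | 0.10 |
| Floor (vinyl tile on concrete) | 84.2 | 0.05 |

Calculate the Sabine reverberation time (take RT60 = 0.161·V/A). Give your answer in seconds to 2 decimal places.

Total absorption A = 21.4*0.24 + 162.4*0.09 + 18.7*0.03 + 84.2*0.10 + 84.2*0.05
  = 5.136 + 14.616 + 0.561 + 8.420 + 4.210 = 32.943 m² sabins.
Room volume: 227.448 m³.
RT60 = 0.161 · V / A = 0.161 × 227.448 / 32.943 = 1.11 s.

1.11 s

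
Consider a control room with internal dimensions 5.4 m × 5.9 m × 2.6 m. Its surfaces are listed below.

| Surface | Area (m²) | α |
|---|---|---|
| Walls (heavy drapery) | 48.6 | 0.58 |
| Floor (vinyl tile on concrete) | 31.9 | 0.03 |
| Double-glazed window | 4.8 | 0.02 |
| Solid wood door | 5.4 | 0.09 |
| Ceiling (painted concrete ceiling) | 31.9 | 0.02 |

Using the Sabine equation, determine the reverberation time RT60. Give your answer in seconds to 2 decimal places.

0.44 sec

Equivalent absorption area: A = 48.6*0.58 + 31.9*0.03 + 4.8*0.02 + 5.4*0.09 + 31.9*0.02 = 30.365 m².
Room volume: 82.836 m³.
T = 0.161 V/A = 0.161·82.836/30.365 = 0.44 s.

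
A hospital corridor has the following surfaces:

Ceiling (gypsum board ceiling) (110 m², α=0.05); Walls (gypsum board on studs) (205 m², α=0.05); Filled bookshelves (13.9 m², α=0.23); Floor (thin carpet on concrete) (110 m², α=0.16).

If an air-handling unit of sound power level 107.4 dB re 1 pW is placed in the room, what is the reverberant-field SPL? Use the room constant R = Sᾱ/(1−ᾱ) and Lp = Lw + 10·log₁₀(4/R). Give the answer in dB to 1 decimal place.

A = 36.547 sabins; S = 438.9 m².
ᾱ = 36.547/438.9 = 0.0833; R = Sᾱ/(1−ᾱ) = 36.547/(1−0.0833) = 39.868 m².
Lp = Lw + 10 log₁₀(4/R) = 107.4 -9.99 = 97.4 dB.

97.4 dB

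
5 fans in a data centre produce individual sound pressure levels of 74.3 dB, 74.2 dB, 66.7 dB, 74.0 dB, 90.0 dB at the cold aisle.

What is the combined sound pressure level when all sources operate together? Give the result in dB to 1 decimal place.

90.3 dB

Sum in the linear (power) domain: Σ 10^(Lᵢ/10) = 10^(74.3/10) + 10^(74.2/10) + 10^(66.7/10) + 10^(74.0/10) + 10^(90.0/10) = 1.083e+09.
L_total = 10·log₁₀(1.083e+09) = 90.3 dB.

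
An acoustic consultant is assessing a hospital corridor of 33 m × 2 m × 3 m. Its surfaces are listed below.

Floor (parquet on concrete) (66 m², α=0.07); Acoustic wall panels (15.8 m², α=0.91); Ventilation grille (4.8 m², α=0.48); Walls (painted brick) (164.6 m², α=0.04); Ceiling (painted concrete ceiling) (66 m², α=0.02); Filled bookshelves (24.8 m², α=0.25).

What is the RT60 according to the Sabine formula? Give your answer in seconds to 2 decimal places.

0.90 seconds

Total absorption A = 66×0.07 + 15.8×0.91 + 4.8×0.48 + 164.6×0.04 + 66×0.02 + 24.8×0.25
  = 4.620 + 14.378 + 2.304 + 6.584 + 1.320 + 6.200 = 35.406 m² sabins.
Room volume: 198 m³.
T = 0.161 V/A = 0.161·198/35.406 = 0.90 s.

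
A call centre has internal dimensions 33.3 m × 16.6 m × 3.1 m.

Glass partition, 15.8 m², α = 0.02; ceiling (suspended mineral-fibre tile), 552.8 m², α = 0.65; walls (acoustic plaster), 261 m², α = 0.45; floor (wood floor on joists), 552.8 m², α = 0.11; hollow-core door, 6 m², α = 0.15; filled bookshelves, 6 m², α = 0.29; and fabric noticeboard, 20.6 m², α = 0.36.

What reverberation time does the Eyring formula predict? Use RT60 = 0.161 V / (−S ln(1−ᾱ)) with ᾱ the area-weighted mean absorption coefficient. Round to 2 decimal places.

0.40 seconds

S = Σ Sᵢ = 1415.0 m².
Σ(Sᵢαᵢ) = 15.8·0.02 + 552.8·0.65 + 261·0.45 + 552.8·0.11 + 6·0.15 + 6·0.29 + 20.6·0.36 = 547.950.
Mean coefficient ᾱ = A/S = 0.3872.
−S·ln(1−ᾱ) = −1415.0 × ln(1 − 0.3872) = 692.949.
V = 33.3 × 16.6 × 3.1 = 1713.618 m³.
RT60 = 0.161 × 1713.618 / 692.949 = 0.40 s.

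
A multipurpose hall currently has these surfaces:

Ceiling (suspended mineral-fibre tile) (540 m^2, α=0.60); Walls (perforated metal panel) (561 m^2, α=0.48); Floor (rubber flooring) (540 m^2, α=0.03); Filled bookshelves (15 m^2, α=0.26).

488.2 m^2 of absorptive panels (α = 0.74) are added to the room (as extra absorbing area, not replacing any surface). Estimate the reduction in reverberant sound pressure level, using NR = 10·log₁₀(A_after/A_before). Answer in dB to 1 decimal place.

Total absorption A_before = 540×0.60 + 561×0.48 + 540×0.03 + 15×0.26
  = 324.000 + 269.280 + 16.200 + 3.900 = 613.380 m^2 sabins.
Treatment contributes 488.2·0.74 = 361.268 sabins.
A_after = 613.380 + 361.268 = 974.648 sabins.
NR = 10·log₁₀(974.648/613.380) = 2.0 dB.

2.0 dB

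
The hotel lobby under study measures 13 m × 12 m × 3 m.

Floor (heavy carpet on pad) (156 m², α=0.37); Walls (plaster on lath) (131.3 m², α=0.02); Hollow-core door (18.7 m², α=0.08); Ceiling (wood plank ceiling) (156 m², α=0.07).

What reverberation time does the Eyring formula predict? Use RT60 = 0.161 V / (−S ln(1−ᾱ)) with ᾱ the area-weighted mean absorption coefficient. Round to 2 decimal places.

S = Σ Sᵢ = 462.0 m².
Absorption A = 156·0.37 + 131.3·0.02 + 18.7·0.08 + 156·0.07 = 72.762 sabins.
Mean coefficient ᾱ = A/S = 0.1575.
−S·ln(1−ᾱ) = −462.0 × ln(1 − 0.1575) = 79.178.
V = 13 × 12 × 3 = 468 m³.
T = 0.161·V/[−S·ln(1−ᾱ)] = 0.161·468/79.178 = 0.95 s.

0.95 seconds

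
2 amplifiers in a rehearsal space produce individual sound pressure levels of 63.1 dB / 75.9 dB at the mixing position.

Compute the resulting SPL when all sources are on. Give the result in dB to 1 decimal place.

Sum in the linear (power) domain: Σ 10^(Lᵢ/10) = 10^(63.1/10) + 10^(75.9/10) = 4.095e+07.
Back to dB: 10·log₁₀ Σ = 76.1 dB.

76.1 dB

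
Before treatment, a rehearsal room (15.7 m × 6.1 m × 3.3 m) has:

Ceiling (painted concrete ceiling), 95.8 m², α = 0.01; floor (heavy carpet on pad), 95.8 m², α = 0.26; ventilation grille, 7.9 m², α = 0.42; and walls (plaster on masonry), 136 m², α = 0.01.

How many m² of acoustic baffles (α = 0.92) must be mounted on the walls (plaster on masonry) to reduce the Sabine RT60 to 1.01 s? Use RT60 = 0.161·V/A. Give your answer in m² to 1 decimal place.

21.8

Total absorption A₁ = 95.8×0.01 + 95.8×0.26 + 7.9×0.42 + 136×0.01
  = 0.958 + 24.908 + 3.318 + 1.360 = 30.544 m² sabins.
Required A₂ = 0.161·316.041/1.01 = 50.379 sabins.
ΔA needed = 50.379 − 30.544 = 19.835 sabins.
Net gain per m²: Δα = 0.92 − 0.01 = 0.91.
Area = ΔA/Δα = 19.835/0.91 = 21.8 m².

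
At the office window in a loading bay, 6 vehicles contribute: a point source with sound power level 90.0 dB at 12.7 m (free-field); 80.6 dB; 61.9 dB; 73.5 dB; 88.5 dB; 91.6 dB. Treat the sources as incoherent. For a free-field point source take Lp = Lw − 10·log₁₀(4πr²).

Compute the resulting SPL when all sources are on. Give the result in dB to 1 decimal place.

93.6 dB

Source at 12.7 m: Lp = 90.0 − 10·log₁₀(4π·12.7²) = 90.0 − 10·log₁₀(2026.830) = 56.9 dB.
Σ 10^(Lᵢ/10) = 2.293e+09.
Combined level = 10 log₁₀(2.293e+09) = 93.6 dB.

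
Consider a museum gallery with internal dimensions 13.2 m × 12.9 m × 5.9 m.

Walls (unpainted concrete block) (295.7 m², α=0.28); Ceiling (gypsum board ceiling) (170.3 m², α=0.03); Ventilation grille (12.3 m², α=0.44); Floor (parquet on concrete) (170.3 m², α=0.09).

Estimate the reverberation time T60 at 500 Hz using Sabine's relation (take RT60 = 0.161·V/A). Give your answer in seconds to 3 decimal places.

1.489 s

A = Σ Sᵢαᵢ = 295.7·0.28 + 170.3·0.03 + 12.3·0.44 + 170.3·0.09 = 108.644 sabins.
Room volume: 1004.652 m³.
RT60 = 0.161 · V / A = 0.161 × 1004.652 / 108.644 = 1.489 s.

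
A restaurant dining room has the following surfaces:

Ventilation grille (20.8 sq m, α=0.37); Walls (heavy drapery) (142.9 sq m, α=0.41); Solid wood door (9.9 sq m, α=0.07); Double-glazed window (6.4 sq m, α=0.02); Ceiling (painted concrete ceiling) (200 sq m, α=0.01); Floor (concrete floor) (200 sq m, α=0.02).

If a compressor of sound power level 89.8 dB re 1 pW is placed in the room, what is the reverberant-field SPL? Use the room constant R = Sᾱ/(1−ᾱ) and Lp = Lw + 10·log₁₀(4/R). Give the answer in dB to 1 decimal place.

A = 73.106 sabins; S = 580.0 sq m.
ᾱ = 0.1260, so room constant R = A/(1−ᾱ) = 83.645 sq m.
Lp = Lw + 10 log₁₀(4/R) = 89.8 -13.20 = 76.6 dB.

76.6 dB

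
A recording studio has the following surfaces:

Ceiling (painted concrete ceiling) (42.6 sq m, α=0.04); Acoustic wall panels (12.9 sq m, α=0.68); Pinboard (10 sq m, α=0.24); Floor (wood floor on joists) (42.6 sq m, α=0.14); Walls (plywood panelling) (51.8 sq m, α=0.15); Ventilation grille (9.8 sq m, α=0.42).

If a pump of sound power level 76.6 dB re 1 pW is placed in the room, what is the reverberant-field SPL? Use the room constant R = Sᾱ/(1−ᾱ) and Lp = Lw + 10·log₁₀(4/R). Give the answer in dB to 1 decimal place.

66.9 dB

A = 30.726 sabins; S = 169.7 sq m.
ᾱ = 30.726/169.7 = 0.1811; R = Sᾱ/(1−ᾱ) = 30.726/(1−0.1811) = 37.521 sq m.
Lp = Lw + 10 log₁₀(4/R) = 76.6 -9.72 = 66.9 dB.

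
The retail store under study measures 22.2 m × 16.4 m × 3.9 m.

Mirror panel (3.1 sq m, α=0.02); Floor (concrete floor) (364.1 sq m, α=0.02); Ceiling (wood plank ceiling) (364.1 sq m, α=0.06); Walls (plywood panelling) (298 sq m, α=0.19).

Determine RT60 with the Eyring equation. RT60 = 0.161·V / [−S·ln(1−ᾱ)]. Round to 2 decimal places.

2.55 seconds

Total surface area S = 3.1 + 364.1 + 364.1 + 298 = 1029.3 sq m.
Absorption A = 3.1·0.02 + 364.1·0.02 + 364.1·0.06 + 298·0.19 = 85.810 sabins.
Mean coefficient ᾱ = A/S = 0.0834.
−S·ln(1−ᾱ) = −1029.3 × ln(1 − 0.0834) = 89.636.
V = 22.2 × 16.4 × 3.9 = 1419.912 m³.
RT60 = 0.161 × 1419.912 / 89.636 = 2.55 s.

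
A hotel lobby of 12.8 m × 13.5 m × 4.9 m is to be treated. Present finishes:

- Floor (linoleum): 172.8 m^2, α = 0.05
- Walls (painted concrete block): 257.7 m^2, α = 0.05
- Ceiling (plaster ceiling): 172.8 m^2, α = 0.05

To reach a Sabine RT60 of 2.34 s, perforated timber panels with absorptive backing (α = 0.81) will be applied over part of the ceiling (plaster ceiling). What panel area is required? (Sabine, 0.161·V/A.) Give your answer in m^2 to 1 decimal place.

37.0

Total absorption A₁ = 172.8*0.05 + 257.7*0.05 + 172.8*0.05
  = 8.640 + 12.885 + 8.640 = 30.165 m^2 sabins.
V = 846.72 m³. Target absorption A₂ = 0.161 × 846.72 / 2.34 = 58.257 sabins.
ΔA needed = 58.257 − 30.165 = 28.092 sabins.
Each m^2 of panel replacing the ceiling (plaster ceiling) adds (0.81 − 0.05) = 0.76 sabins.
Area = ΔA/Δα = 28.092/0.76 = 37.0 m^2.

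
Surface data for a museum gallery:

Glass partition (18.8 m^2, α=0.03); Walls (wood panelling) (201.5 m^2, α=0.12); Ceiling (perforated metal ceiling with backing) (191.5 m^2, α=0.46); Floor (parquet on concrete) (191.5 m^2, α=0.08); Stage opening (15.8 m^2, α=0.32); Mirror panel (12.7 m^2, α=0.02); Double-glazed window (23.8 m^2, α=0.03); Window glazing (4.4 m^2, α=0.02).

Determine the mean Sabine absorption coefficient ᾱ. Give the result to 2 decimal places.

0.20

Total surface area S = 660.0 m^2.
Weighted sum Σ Sα = 134.266.
ᾱ = 134.266 / 660.0 = 0.20.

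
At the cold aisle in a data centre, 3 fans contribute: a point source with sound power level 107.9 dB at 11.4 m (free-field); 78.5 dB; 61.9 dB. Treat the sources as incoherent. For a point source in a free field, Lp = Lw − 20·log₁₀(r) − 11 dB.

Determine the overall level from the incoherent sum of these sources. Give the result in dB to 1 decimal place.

Source at 11.4 m: Lp = 107.9 − 20·log₁₀(11.4) − 11 = 75.8 dB.
Σ 10^(Lᵢ/10) = 1.104e+08.
Combined level = 10 log₁₀(1.104e+08) = 80.4 dB.

80.4 dB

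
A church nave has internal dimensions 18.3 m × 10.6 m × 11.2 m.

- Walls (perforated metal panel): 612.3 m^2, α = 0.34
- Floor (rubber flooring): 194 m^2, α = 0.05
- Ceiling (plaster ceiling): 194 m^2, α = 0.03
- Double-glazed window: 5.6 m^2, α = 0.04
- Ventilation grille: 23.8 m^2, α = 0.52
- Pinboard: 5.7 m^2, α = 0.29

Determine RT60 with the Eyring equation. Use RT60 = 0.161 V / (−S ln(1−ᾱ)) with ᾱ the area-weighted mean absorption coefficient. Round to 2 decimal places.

Total surface area S = 612.3 + 194 + 194 + 5.6 + 23.8 + 5.7 = 1035.4 m^2.
Absorption A = 612.3×0.34 + 194×0.05 + 194×0.03 + 5.6×0.04 + 23.8×0.52 + 5.7×0.29 = 237.955 sabins.
ᾱ = 237.955 / 1035.4 = 0.2298.
Eyring denominator: −S ln(1−ᾱ) = 270.348.
V = 18.3 × 10.6 × 11.2 = 2172.576 m³.
RT60 = 0.161 × 2172.576 / 270.348 = 1.29 s.

1.29 seconds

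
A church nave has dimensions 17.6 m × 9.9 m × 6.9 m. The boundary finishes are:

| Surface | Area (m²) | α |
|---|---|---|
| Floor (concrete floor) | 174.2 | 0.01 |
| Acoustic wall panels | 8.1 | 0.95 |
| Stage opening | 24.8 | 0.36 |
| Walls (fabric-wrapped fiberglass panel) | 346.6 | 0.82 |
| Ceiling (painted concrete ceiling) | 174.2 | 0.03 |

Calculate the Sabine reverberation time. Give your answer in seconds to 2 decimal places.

0.63 seconds

Total absorption A = 174.2·0.01 + 8.1·0.95 + 24.8·0.36 + 346.6·0.82 + 174.2·0.03
  = 1.742 + 7.695 + 8.928 + 284.212 + 5.226 = 307.803 m² sabins.
Room volume: 1202.256 m³.
Sabine: RT60 = 0.161 × 1202.256 / 307.803 = 0.63 s.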